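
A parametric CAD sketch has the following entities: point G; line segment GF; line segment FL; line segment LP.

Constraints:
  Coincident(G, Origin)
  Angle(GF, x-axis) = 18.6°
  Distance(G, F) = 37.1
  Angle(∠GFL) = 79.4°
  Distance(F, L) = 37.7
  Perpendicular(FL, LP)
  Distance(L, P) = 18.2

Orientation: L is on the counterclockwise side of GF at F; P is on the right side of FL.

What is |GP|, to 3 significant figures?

62.8

∠GFL = 79.4°, so FL runs at 18.6° + (180° − 79.4°) = 119° from the x-axis; with |FL| = 37.7, L = F + 37.7·(cos 119°, sin 119°) = (16.8, 44.7). FL is perpendicular to LP; with |LP| = 18.2 on the right of FL, P = L + 18.2·(0.873, 0.488) = (32.7, 53.6). Then |GP| = |P − G| = 62.8.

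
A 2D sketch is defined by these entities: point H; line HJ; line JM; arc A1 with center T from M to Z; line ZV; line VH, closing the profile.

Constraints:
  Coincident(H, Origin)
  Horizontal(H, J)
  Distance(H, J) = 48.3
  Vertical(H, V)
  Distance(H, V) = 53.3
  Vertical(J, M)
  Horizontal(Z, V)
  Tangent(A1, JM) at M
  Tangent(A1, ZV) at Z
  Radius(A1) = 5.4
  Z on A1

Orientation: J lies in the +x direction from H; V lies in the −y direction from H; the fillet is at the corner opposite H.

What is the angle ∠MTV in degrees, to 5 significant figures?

172.83°

The virtual corner opposite H is at (48.300, -53.300). A1 meets JM tangentially, so TM is at right angles to JM and A1 meets ZV tangentially, so TZ is at right angles to ZV, with radius 5.4, so the center T sits 5.4 in from both sides at T = (42.900, -47.900). That places the tangent points at M = (48.300, -47.900) on JM and Z = (42.900, -53.300) on ZV. Then cos ∠MTV = TM·TV / (|TM||TV|), giving 172.83°.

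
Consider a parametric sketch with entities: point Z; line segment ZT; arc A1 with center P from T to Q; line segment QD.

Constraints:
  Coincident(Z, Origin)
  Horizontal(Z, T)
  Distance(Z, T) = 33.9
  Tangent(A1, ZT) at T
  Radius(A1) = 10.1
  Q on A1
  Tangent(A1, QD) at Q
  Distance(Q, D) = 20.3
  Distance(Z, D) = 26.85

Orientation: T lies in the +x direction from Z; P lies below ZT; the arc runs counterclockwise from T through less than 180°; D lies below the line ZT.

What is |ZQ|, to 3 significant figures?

25.7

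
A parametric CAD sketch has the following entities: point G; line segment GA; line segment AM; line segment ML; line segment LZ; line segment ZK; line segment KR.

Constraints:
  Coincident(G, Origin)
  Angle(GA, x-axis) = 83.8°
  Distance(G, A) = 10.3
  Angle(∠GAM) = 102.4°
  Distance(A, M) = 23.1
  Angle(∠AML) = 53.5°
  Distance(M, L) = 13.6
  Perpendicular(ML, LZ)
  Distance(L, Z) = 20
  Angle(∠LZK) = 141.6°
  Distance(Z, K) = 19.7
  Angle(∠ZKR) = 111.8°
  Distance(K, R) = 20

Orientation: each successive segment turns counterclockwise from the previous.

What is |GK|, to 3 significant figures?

30.3

ML ⟂ LZ, so LZ runs at 17.9°; with |LZ| = 20.0, Z = (2.43, 10.8). ∠LZK = 141.6° gives ZK at 56.3° from the x-axis; with |ZK| = 19.7, K = (13.4, 27.2). Then |GK| = |K − G| = 30.3.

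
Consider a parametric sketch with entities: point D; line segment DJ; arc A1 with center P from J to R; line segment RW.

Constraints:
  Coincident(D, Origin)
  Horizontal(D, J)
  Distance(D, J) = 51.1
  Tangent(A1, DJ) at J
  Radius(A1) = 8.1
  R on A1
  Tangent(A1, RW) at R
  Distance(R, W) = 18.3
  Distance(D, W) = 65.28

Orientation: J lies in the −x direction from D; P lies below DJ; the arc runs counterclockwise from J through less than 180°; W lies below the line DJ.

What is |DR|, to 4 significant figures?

59.71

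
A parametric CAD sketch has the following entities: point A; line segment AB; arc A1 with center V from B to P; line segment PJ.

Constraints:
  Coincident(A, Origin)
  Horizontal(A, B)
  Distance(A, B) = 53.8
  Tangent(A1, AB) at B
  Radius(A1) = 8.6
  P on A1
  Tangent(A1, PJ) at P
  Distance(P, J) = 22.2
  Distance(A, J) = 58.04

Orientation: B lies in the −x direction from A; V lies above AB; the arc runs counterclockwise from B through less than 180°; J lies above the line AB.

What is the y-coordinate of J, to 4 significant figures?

31.82

Checks: |VP| = 8.600 ✓; ∠(VP, PJ) = 90.00° ✓; |PJ| = 22.20 ✓; |AJ| = 58.04 ✓.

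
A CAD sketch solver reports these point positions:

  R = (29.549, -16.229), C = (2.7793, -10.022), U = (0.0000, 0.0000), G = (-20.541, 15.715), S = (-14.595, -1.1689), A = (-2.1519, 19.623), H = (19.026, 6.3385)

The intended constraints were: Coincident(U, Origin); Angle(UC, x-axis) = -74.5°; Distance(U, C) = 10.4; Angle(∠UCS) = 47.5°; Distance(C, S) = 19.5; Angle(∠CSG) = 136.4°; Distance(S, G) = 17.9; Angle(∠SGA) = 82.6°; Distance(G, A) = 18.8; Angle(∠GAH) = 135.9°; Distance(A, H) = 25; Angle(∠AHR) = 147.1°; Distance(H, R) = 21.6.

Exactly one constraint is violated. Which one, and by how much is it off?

Distance(H, R) = 21.6 — off by 3.30.

U = (0.00, 0.00) ✓; UC at -74.50° ✓; |UC| = 10.40 ✓; ∠UCS = 47.50° ✓; |CS| = 19.50 ✓; ∠CSG = 136.4° ✓; |SG| = 17.90 ✓; ∠SGA = 82.60° ✓; |GA| = 18.80 ✓; ∠GAH = 135.9° ✓; |AH| = 25.00 ✓; ∠AHR = 147.1° ✓; |HR| = 24.90 ✗.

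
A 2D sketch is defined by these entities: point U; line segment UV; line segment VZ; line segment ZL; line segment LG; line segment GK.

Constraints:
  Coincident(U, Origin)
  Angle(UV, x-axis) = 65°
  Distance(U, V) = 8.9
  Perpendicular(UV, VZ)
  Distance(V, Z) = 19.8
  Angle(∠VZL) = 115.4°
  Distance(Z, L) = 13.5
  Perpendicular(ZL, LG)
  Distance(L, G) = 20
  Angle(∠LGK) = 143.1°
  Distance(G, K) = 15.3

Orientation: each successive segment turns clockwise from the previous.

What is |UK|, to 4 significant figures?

11.56

U is at the origin; UV runs at 65.0° with length 8.9, so V = (3.761, 8.066). The perpendicularity gives VZ at right angles to UV, so VZ runs at -25.00°; with |VZ| = 19.8, Z = (21.71, -0.3017). ∠VZL = 115.4° gives ZL at -89.60° from the x-axis; with |ZL| = 13.5, L = (21.80, -13.80). ZL ⟂ LG, so LG runs at -179.6°; with |LG| = 20.0, G = (1.801, -13.94). ∠LGK = 143.1° gives GK at 143.5° from the x-axis; with |GK| = 15.3, K = (-10.50, -4.840). Then |UK| = |K − U| = 11.56.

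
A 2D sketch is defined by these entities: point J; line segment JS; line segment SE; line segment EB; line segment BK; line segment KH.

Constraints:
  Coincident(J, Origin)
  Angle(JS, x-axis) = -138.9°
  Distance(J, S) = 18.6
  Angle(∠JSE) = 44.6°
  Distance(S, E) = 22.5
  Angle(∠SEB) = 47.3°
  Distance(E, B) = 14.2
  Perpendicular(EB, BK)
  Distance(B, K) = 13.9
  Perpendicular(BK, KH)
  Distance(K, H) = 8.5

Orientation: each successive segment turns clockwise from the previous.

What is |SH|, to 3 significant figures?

9.92

J is at the origin; JS runs at -138.9° with length 18.6, so S = (-14.0, -12.2). ∠JSE = 44.6° gives SE at 85.7° from the x-axis; with |SE| = 22.5, E = (-12.3, 10.2). ∠SEB = 47.3° gives EB at -47.0° from the x-axis; with |EB| = 14.2, B = (-2.64, -0.176). EB ⟂ BK, so BK runs at -137°; with |BK| = 13.9, K = (-12.8, -9.66). BK is perpendicular to KH, so KH runs at 133°; with |KH| = 8.5, H = (-18.6, -3.44). Then |SH| = |H − S| = 9.92.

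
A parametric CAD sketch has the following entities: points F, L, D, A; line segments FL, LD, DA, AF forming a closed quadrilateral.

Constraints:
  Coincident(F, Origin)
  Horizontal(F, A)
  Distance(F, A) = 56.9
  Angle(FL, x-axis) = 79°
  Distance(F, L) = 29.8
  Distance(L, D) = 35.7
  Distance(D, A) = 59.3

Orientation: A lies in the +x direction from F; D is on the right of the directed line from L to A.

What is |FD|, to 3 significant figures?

5.98

F is at the origin; FA is horizontal with |FA| = 56.9 and A in +x, so A = (56.9, 0). FL runs at 79.0° with |FL| = 29.8, so L = (5.69, 29.3). D is determined by |LD| = 35.7 and |DA| = 59.3 together: it lies at the intersection of circle(L, 35.7) and circle(A, 59.3). With |LA| = 59.0, the foot of the radical line on LA is 10.5 from L and the perpendicular offset is √(35.7² − 10.5²) = 34.1. Taking the right-of-LA solution: D = (-2.14, -5.58).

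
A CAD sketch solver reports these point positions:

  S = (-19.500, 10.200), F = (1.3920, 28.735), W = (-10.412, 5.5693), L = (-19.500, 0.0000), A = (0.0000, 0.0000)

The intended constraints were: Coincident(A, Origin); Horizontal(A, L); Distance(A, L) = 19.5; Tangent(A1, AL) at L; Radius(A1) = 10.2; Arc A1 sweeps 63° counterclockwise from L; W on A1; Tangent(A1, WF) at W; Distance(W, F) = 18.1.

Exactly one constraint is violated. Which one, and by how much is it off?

Distance(W, F) = 18.1 — off by 7.90.

A = (0.00, 0.00) ✓; A.y = 0.00, L.y = 0.00 ✓; |AL| = 19.50 ✓; ∠(SL, LA) = 90.00° ✓; |SL| = 10.20 ✓; bearing(S→W) − bearing(S→L) = 63.00° ✓; |SW| = 10.20 ✓; ∠(SW, WF) = 90.00° ✓; |WF| = 26.00 ✗.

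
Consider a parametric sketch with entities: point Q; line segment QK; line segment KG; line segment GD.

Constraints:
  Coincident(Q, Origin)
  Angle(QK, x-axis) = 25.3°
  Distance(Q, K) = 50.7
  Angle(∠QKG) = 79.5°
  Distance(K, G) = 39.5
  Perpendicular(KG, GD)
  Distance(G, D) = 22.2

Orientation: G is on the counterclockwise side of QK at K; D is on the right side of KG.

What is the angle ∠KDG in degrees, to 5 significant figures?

60.663°

∠QKG = 79.5°, so KG runs at 25.3° + (180° − 79.5°) = 125.80° from the x-axis; with |KG| = 39.5, G = K + 39.5·(cos 125.80°, sin 125.80°) = (22.731, 53.704). KG is perpendicular to GD; with |GD| = 22.2 on the right of KG, D = G + 22.2·(0.81106, 0.58496) = (40.737, 66.690). Then cos ∠KDG = DK·DG / (|DK||DG|), giving 60.663°.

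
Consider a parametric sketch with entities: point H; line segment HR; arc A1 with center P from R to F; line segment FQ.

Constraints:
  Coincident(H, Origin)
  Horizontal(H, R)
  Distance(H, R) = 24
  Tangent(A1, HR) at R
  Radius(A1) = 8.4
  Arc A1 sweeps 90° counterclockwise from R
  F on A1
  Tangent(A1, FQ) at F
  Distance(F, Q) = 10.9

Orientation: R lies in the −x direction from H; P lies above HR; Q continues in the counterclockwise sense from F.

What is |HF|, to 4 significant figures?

17.72

H is at the origin; HR is horizontal with |HR| = 24.0 and R on the −x side, so R = (-24.00, 0.000). The tangent condition forces PR to be normal to HR, so P = R + (0, 8.4) = (-24.00, 8.400). On A1, R sits at bearing -90° from P; a 90° counterclockwise sweep puts F at bearing 0°, so F = P + 8.4·(cos 0°, sin 0°) = (-15.60, 8.400). Then |HF| = |F − H| = 17.72.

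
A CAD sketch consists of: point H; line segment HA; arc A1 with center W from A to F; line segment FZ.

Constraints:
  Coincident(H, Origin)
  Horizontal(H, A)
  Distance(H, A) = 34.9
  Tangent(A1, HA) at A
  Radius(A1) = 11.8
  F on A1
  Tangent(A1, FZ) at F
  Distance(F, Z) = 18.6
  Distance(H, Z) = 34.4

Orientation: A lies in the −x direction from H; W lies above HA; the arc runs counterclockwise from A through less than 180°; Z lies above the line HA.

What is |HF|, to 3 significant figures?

25.2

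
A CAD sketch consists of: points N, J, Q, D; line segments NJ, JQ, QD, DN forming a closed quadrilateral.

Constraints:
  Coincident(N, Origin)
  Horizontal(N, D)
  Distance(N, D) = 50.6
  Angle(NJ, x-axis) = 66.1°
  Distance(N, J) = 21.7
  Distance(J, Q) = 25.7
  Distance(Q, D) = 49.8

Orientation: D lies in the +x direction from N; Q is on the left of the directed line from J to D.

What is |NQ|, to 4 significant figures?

47.25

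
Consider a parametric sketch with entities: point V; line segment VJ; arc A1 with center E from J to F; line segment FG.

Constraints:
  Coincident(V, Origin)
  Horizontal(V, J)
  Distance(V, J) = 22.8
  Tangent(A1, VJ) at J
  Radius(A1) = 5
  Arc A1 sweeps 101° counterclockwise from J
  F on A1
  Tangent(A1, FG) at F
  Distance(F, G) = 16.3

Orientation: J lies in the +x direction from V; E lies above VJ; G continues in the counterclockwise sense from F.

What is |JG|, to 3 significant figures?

22.0

V is at the origin; V and J share the same y with |VJ| = 22.8 and J on the +x side, so J = (22.8, 0.00). Tangency of A1 to VJ means the radius EJ is perpendicular to VJ, so E = J + (0, 5) = (22.8, 5.00). On A1, J sits at bearing -90° from E; a 101° counterclockwise sweep puts F at bearing 11°, so F = E + 5.0·(cos 11°, sin 11°) = (27.7, 5.95). The tangent condition forces EF to be normal to FG, so FG runs along (−sin 11°, cos 11°); with |FG| = 16.3, G = (24.6, 22.0). Then |JG| = |G − J| = 22.0.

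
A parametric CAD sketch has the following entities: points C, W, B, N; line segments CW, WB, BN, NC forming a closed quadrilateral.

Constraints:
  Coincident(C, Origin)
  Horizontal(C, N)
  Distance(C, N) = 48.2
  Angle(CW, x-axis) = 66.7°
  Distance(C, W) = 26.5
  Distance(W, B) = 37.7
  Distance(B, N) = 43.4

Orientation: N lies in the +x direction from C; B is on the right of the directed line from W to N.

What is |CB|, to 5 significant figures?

14.860

C is at the origin; C and N share the same y with |CN| = 48.2 and N in +x, so N = (48.2, 0). CW runs at 66.7° with |CW| = 26.5, so W = (10.482, 24.339). B is determined by |WB| = 37.7 and |BN| = 43.4 together: it lies at the intersection of circle(W, 37.7) and circle(N, 43.4). With |WN| = 44.889, the foot of the radical line on WN is 17.296 from W and the perpendicular offset is √(37.7² − 17.296²) = 33.499. Taking the right-of-WN solution: B = (6.8516, -13.186).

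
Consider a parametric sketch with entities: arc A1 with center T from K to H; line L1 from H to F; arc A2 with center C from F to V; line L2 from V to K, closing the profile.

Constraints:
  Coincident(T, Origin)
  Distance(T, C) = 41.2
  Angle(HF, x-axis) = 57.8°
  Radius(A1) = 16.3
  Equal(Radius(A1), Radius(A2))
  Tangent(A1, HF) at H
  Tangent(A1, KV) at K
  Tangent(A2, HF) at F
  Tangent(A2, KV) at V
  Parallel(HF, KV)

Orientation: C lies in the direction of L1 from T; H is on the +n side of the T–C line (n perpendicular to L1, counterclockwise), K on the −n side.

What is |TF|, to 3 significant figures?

44.3

The slot axis is L1's direction at 57.8°, so u = (cos 57.8°, sin 57.8°) = (0.533, 0.846) and n = (−sin 57.8°, cos 57.8°) = (-0.846, 0.533). T is at the origin and C lies 41.2 along u from T, so C = 41.2·u = (22.0, 34.9). Tangency of A1 to both parallel lines with radius 16.3 puts H and K at T ± 16.3·n: H = (-13.8, 8.69), K = (13.8, -8.69). Equal radii place F and V the same way about C: F = C + 16.3·n = (8.16, 43.5), V = C − 16.3·n = (35.7, 26.2). Then |TF| = |F − T| = 44.3.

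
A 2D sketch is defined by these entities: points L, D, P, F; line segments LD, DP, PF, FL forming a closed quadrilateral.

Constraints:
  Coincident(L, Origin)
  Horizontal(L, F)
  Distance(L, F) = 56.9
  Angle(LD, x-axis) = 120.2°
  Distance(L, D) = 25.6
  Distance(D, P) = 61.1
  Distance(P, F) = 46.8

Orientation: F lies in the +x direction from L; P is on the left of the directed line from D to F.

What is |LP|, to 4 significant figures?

62.75

Checks: |DP| = 61.10 ✓; |PF| = 46.80 ✓.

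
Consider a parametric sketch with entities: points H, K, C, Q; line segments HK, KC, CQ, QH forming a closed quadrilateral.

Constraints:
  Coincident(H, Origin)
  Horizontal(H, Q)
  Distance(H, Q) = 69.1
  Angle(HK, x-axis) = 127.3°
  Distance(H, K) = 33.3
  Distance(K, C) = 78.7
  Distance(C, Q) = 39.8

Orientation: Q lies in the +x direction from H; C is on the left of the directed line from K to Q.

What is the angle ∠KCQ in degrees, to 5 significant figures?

98.212°

H is at the origin; HQ is horizontal with |HQ| = 69.1 and Q in +x, so Q = (69.1, 0). HK runs at 127.3° with |HK| = 33.3, so K = (-20.179, 26.489). C is determined by |KC| = 78.7 and |CQ| = 39.8 together: it lies at the intersection of circle(K, 78.7) and circle(Q, 39.8). With |KQ| = 93.126, the foot of the radical line on KQ is 71.313 from K and the perpendicular offset is √(78.7² − 71.313²) = 33.290. Taking the left-of-KQ solution: C = (57.657, 38.119).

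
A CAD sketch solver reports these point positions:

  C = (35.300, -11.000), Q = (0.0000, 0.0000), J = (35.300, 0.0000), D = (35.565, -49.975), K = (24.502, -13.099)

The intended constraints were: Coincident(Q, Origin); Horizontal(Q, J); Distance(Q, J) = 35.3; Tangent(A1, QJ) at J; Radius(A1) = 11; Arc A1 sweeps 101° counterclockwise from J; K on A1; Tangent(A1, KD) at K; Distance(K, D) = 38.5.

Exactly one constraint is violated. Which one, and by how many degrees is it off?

Tangent(A1, KD) at K — off by 5.70°.

Q = (0.00, 0.00) ✓; Q.y = 0.00, J.y = 0.00 ✓; |QJ| = 35.30 ✓; ∠(CJ, JQ) = 90.00° ✓; |CJ| = 11.00 ✓; bearing(C→K) − bearing(C→J) = 101.0° ✓; |CK| = 11.00 ✓; ∠(CK, KD) = 84.30° ✗; |KD| = 38.50 ✓.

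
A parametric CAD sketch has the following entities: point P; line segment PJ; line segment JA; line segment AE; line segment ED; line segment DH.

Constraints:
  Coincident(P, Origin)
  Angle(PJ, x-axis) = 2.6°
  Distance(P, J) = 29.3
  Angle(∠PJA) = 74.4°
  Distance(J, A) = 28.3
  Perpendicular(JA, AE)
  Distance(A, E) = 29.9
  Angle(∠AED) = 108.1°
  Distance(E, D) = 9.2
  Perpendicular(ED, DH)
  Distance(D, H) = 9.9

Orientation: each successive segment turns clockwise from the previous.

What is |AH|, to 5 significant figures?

26.170

P is at the origin; PJ runs at 2.6° with length 29.3, so J = (29.270, 1.3291). ∠PJA = 74.4° gives JA at -103.00° from the x-axis; with |JA| = 28.3, A = (22.904, -26.246). The perpendicularity gives AE at right angles to JA, so AE runs at 167.00°; with |AE| = 29.9, E = (-6.2299, -19.520). ∠AED = 108.1° gives ED at 95.100° from the x-axis; with |ED| = 9.2, D = (-7.0478, -10.356). ED is perpendicular to DH, so DH runs at 5.1000°; with |DH| = 9.9, H = (2.8130, -9.4759). Then |AH| = |H − A| = 26.170.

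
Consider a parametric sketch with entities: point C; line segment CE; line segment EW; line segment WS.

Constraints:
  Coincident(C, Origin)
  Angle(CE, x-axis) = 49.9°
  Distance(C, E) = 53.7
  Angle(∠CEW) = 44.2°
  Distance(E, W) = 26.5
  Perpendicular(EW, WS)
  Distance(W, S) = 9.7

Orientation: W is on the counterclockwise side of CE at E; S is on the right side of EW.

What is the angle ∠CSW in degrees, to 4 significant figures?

14.28°

∠CEW = 44.2°, so EW runs at 49.9° + (180° − 44.2°) = 185.7° from the x-axis; with |EW| = 26.5, W = E + 26.5·(cos 185.7°, sin 185.7°) = (8.220, 38.44). The perpendicularity gives WS at right angles to EW; with |WS| = 9.7 on the right of EW, S = W + 9.7·(-0.09932, 0.9951) = (7.257, 48.10). Then cos ∠CSW = SC·SW / (|SC||SW|), giving 14.28°.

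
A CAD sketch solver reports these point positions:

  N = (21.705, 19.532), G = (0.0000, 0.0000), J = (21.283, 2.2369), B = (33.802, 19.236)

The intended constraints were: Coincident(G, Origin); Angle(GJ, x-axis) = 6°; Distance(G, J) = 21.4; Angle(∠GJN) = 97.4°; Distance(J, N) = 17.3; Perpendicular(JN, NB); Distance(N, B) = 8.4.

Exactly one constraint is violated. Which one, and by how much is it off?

Distance(N, B) = 8.4 — off by 3.70.

G = (0.00, 0.00) ✓; GJ at 6.000° ✓; |GJ| = 21.40 ✓; ∠GJN = 97.40° ✓; |JN| = 17.30 ✓; ∠(JN, NB) = 90.00° ✓; |NB| = 12.10 ✗.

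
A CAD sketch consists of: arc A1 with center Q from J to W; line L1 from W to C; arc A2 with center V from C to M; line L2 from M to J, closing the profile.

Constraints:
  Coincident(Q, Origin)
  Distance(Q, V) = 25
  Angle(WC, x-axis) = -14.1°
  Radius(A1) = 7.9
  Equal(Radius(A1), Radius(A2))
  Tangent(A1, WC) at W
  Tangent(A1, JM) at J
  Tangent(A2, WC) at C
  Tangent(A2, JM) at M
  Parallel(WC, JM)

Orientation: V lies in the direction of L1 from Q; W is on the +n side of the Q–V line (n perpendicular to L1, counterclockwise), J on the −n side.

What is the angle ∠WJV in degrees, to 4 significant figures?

72.46°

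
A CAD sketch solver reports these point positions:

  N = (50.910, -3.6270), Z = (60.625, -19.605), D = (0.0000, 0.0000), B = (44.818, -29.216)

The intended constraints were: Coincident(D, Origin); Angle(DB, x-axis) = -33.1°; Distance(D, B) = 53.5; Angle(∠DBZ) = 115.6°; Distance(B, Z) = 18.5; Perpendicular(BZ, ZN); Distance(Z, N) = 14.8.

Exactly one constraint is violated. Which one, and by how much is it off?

Distance(Z, N) = 14.8 — off by 3.90.

D = (0.00, 0.00) ✓; DB at -33.10° ✓; |DB| = 53.50 ✓; ∠DBZ = 115.6° ✓; |BZ| = 18.50 ✓; ∠(BZ, ZN) = 90.00° ✓; |ZN| = 18.70 ✗.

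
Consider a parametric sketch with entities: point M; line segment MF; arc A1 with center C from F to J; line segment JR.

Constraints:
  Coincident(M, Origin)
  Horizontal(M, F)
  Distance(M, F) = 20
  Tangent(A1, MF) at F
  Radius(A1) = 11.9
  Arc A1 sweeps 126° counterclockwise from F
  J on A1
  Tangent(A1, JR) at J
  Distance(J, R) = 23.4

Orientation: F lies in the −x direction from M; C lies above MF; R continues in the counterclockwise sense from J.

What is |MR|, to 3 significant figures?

44.9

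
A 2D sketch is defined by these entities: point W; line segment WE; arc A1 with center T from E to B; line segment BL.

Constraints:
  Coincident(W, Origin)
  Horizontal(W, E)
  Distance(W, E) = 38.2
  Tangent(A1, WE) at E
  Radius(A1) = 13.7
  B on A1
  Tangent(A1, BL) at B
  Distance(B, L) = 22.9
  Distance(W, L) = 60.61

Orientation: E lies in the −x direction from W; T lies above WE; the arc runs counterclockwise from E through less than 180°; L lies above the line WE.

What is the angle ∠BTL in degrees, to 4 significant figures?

59.11°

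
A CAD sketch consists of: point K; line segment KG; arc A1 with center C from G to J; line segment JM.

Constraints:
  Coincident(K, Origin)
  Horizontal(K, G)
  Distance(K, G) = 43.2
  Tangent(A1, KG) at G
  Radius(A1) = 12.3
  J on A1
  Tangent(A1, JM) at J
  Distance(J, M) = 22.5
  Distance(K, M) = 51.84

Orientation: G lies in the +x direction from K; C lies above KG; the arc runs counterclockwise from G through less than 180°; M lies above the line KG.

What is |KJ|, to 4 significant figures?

56.05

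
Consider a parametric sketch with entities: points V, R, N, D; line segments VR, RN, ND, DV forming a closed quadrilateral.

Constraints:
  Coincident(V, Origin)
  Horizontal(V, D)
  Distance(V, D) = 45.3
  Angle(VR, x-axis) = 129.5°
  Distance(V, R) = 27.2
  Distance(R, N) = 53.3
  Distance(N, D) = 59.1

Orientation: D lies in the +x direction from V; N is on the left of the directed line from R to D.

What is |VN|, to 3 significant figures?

59.9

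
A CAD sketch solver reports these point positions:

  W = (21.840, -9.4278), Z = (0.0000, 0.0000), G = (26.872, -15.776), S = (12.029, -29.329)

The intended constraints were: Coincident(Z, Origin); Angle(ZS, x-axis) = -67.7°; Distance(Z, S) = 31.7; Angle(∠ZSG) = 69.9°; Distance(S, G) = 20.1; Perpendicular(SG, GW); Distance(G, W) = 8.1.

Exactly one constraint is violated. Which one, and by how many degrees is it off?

Perpendicular(SG, GW) — off by 4.00°.

Z = (0.00, 0.00) ✓; ZS at -67.70° ✓; |ZS| = 31.70 ✓; ∠ZSG = 69.90° ✓; |SG| = 20.10 ✓; ∠(SG, GW) = 86.00° ✗; |GW| = 8.101 ✓.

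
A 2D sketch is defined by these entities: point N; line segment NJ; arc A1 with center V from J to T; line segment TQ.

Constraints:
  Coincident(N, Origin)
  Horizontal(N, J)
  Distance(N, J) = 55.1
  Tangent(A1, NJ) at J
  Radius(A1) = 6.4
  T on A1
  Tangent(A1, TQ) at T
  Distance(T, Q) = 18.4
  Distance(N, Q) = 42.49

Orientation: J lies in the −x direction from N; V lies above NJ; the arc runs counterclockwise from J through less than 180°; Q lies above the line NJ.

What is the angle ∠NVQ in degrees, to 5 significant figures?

40.187°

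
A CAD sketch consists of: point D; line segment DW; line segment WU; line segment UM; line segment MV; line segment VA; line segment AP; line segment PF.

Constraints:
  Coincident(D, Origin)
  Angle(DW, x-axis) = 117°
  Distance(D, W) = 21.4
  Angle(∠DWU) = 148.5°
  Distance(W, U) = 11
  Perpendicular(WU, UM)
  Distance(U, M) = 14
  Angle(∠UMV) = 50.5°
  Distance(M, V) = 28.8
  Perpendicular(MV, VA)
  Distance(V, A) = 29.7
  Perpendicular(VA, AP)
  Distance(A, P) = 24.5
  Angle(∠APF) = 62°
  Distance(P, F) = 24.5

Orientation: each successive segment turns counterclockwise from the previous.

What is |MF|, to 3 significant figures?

17.7

D is at the origin; DW runs at 117.0° with length 21.4, so W = (-9.72, 19.1). ∠DWU = 148.5° gives WU at 148° from the x-axis; with |WU| = 11.0, U = (-19.1, 24.8). The perpendicularity gives UM at right angles to WU, so UM runs at -122°; with |UM| = 14.0, M = (-26.4, 12.9). ∠UMV = 50.5° gives MV at 8.00° from the x-axis; with |MV| = 28.8, V = (2.11, 16.9). MV is perpendicular to VA, so VA runs at 98.0°; with |VA| = 29.7, A = (-2.02, 46.3). VA ⟂ AP, so AP runs at -172°; with |AP| = 24.5, P = (-26.3, 42.9). ∠APF = 62.0° gives PF at -54.0° from the x-axis; with |PF| = 24.5, F = (-11.9, 23.1). Then |MF| = |F − M| = 17.7.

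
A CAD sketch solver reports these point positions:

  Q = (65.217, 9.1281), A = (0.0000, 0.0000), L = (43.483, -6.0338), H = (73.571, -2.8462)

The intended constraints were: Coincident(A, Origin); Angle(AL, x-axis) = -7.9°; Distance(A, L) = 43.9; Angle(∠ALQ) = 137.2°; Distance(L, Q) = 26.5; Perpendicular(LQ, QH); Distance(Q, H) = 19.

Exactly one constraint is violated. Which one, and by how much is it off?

Distance(Q, H) = 19 — off by 4.40.

A = (0.00, 0.00) ✓; AL at -7.900° ✓; |AL| = 43.90 ✓; ∠ALQ = 137.2° ✓; |LQ| = 26.50 ✓; ∠(LQ, QH) = 90.00° ✓; |QH| = 14.60 ✗.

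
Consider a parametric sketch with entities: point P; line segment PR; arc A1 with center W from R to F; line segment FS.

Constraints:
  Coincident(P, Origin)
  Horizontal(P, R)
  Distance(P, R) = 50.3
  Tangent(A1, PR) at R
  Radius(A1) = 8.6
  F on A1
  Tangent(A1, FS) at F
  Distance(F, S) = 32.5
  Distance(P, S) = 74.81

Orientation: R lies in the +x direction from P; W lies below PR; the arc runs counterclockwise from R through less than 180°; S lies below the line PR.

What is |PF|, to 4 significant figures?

45.69

Checks: |WF| = 8.600 ✓; ∠(WF, FS) = 90.00° ✓; |FS| = 32.50 ✓; |PS| = 74.81 ✓.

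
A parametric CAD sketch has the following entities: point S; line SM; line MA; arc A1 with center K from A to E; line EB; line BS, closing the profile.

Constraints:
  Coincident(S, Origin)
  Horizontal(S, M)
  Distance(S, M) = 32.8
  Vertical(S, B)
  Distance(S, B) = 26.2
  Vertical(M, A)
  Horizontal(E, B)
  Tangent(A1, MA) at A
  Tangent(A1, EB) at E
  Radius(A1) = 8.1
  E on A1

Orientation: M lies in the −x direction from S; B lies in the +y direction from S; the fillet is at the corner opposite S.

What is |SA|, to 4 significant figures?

37.46

S is at the origin; S and M share the same y with |SM| = 32.8 and M on the −x side, so M = (-32.80, 0.000). SB is vertical with |SB| = 26.2 and B on the +y side, so B = (0.000, 26.20). The virtual corner opposite S is at (-32.80, 26.20). Tangency of A1 to MA means the radius KA is perpendicular to MA and since A1 is tangent to EB there, KE ⟂ EB, with radius 8.1, so the center K sits 8.1 in from both sides at K = (-24.70, 18.10). That places the tangent points at A = (-32.80, 18.10) on MA and E = (-24.70, 26.20) on EB. Then |SA| = |A − S| = 37.46.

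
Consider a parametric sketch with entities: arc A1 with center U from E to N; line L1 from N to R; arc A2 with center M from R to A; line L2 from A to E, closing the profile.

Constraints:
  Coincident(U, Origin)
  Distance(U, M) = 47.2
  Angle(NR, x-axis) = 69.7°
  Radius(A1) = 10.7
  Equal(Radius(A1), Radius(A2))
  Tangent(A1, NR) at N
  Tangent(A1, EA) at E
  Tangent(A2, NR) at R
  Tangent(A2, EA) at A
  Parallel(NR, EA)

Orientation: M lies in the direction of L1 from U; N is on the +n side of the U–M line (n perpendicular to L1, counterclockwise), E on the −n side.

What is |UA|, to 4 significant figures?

48.40

The slot axis is L1's direction at 69.7°, so u = (cos 69.7°, sin 69.7°) = (0.3469, 0.9379) and n = (−sin 69.7°, cos 69.7°) = (-0.9379, 0.3469). U is at the origin and M lies 47.2 along u from U, so M = 47.2·u = (16.38, 44.27). Tangency of A1 to both parallel lines with radius 10.7 puts N and E at U ± 10.7·n: N = (-10.04, 3.712), E = (10.04, -3.712). Equal radii place R and A the same way about M: R = M + 10.7·n = (6.340, 47.98), A = M − 10.7·n = (26.41, 40.56). Then |UA| = |A − U| = 48.40.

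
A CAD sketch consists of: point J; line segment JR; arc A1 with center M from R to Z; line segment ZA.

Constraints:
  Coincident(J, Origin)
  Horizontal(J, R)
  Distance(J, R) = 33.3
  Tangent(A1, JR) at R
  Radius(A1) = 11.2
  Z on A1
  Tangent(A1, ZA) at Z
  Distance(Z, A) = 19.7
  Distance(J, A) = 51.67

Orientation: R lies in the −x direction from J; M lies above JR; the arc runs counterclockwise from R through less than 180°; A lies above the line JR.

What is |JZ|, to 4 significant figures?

32.05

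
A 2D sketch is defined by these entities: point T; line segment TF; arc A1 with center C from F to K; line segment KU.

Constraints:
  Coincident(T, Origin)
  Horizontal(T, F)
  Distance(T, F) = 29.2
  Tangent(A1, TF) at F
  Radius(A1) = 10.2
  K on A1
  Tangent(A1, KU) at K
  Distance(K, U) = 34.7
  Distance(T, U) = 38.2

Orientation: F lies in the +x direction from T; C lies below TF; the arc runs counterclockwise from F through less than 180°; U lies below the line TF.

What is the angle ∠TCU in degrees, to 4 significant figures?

68.90°

Checks: |CK| = 10.20 ✓; ∠(CK, KU) = 90.00° ✓; |KU| = 34.70 ✓; |TU| = 38.20 ✓.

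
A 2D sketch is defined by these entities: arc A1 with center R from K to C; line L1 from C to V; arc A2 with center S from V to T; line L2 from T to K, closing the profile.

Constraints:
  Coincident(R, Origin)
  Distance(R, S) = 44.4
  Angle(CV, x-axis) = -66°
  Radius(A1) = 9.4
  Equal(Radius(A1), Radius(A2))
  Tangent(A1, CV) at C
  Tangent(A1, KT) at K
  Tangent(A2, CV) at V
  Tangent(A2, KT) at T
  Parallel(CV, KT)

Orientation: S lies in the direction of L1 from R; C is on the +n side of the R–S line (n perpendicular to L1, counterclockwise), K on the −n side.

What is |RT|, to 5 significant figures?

45.384

The slot axis is L1's direction at -66.0°, so u = (cos -66.0°, sin -66.0°) = (0.40674, -0.91355) and n = (−sin -66.0°, cos -66.0°) = (0.91355, 0.40674). R is at the origin and S lies 44.4 along u from R, so S = 44.4·u = (18.059, -40.561). Tangency of A1 to both parallel lines with radius 9.4 puts C and K at R ± 9.4·n: C = (8.5873, 3.8233), K = (-8.5873, -3.8233). Equal radii place V and T the same way about S: V = S + 9.4·n = (26.646, -36.738), T = S − 9.4·n = (9.4718, -44.385). Then |RT| = |T − R| = 45.384.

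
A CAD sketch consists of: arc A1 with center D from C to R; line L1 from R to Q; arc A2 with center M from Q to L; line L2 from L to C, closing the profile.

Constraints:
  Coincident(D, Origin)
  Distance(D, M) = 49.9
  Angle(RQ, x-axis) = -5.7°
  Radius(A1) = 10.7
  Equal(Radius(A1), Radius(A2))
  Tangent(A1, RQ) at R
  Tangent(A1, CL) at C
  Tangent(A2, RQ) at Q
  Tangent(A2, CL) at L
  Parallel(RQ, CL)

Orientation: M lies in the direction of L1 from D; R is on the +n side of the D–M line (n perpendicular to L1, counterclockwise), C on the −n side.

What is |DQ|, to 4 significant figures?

51.03

Tangency of A1 to both parallel lines with radius 10.7 puts R and C at D ± 10.7·n: R = (1.063, 10.65), C = (-1.063, -10.65). Equal radii place Q and L the same way about M: Q = M + 10.7·n = (50.72, 5.691), L = M − 10.7·n = (48.59, -15.60). Then |DQ| = |Q − D| = 51.03.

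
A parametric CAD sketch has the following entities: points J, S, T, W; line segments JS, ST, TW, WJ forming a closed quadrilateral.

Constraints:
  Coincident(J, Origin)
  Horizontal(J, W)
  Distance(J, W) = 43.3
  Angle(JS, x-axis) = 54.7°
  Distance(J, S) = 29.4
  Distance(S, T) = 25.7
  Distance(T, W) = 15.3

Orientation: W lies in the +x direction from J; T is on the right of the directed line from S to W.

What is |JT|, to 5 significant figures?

28.031

J is at the origin; J and W share the same y with |JW| = 43.3 and W in +x, so W = (43.3, 0). JS runs at 54.7° with |JS| = 29.4, so S = (16.989, 23.994). T is determined by |ST| = 25.7 and |TW| = 15.3 together: it lies at the intersection of circle(S, 25.7) and circle(W, 15.3). With |SW| = 35.609, the foot of the radical line on SW is 23.792 from S and the perpendicular offset is √(25.7² − 23.792²) = 9.7182. Taking the right-of-SW solution: T = (28.020, 0.78223).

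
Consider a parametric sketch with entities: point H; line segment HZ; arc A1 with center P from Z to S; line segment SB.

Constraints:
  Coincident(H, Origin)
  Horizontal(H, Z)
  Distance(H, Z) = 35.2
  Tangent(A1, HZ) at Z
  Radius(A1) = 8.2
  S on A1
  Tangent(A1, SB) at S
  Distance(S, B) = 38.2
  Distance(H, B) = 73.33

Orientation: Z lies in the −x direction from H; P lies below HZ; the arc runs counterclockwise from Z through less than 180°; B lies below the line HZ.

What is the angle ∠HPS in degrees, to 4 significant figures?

127.8°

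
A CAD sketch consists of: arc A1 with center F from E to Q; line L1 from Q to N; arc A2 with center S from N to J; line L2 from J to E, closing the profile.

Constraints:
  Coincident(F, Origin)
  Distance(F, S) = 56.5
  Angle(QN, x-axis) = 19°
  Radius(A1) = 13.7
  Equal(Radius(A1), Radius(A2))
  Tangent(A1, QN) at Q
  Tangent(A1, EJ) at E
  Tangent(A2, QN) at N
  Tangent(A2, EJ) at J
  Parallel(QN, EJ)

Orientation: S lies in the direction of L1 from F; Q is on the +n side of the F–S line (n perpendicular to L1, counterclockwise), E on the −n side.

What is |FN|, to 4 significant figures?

58.14

The slot axis is L1's direction at 19.0°, so u = (cos 19.0°, sin 19.0°) = (0.9455, 0.3256) and n = (−sin 19.0°, cos 19.0°) = (-0.3256, 0.9455). F is at the origin and S lies 56.5 along u from F, so S = 56.5·u = (53.42, 18.39). Tangency of A1 to both parallel lines with radius 13.7 puts Q and E at F ± 13.7·n: Q = (-4.460, 12.95), E = (4.460, -12.95). Equal radii place N and J the same way about S: N = S + 13.7·n = (48.96, 31.35), J = S − 13.7·n = (57.88, 5.441). Then |FN| = |N − F| = 58.14.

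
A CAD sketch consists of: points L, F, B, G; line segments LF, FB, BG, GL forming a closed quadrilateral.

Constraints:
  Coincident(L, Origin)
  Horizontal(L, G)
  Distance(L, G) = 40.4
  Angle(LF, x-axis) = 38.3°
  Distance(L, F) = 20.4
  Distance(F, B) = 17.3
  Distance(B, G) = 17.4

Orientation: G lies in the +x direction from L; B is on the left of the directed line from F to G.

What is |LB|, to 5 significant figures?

36.594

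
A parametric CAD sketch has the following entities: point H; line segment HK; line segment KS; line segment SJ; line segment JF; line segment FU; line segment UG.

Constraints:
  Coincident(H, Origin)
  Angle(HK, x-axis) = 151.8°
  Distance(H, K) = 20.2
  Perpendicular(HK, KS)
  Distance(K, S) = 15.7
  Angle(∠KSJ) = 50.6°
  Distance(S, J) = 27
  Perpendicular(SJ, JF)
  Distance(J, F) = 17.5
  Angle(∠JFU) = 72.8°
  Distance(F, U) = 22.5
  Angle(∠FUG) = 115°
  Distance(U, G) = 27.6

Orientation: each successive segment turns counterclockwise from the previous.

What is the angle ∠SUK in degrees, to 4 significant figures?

133.0°

H is at the origin; HK runs at 151.8° with length 20.2, so K = (-17.80, 9.546). HK ⟂ KS, so KS runs at -118.2°; with |KS| = 15.7, S = (-25.22, -4.291). ∠KSJ = 50.6° gives SJ at 11.20° from the x-axis; with |SJ| = 27.0, J = (1.264, 0.9534). SJ ⟂ JF, so JF runs at 101.2°; with |JF| = 17.5, F = (-2.135, 18.12). ∠JFU = 72.8° gives FU at -151.6° from the x-axis; with |FU| = 22.5, U = (-21.93, 7.419). Then cos ∠SUK = US·UK / (|US||UK|), giving 133.0°.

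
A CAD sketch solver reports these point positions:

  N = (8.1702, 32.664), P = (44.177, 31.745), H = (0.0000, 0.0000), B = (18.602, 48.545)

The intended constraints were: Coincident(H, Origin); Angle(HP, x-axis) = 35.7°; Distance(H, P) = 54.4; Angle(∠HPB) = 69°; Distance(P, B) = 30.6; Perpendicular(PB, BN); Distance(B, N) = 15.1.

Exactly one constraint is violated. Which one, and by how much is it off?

Distance(B, N) = 15.1 — off by 3.90.

H = (0.00, 0.00) ✓; HP at 35.70° ✓; |HP| = 54.40 ✓; ∠HPB = 69.00° ✓; |PB| = 30.60 ✓; ∠(PB, BN) = 90.00° ✓; |BN| = 19.00 ✗.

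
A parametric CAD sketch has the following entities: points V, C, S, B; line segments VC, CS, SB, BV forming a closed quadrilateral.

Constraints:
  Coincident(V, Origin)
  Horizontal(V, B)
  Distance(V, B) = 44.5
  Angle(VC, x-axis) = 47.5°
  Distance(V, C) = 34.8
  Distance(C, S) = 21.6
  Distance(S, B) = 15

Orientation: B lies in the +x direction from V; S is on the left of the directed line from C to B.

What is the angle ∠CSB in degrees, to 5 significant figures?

128.94°

Checks: |CS| = 21.60 ✓; |SB| = 15.00 ✓.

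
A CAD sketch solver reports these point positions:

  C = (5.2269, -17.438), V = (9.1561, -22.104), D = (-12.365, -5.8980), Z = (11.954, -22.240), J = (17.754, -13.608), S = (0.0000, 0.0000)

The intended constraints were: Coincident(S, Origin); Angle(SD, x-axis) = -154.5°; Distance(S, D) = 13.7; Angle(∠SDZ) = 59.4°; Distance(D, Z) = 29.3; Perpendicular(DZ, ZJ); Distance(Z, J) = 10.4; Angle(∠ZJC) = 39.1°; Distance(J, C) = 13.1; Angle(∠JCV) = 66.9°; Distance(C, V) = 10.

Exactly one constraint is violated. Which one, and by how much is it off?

Distance(C, V) = 10 — off by 3.90.

S = (0.00, 0.00) ✓; SD at -154.5° ✓; |SD| = 13.70 ✓; ∠SDZ = 59.40° ✓; |DZ| = 29.30 ✓; ∠(DZ, ZJ) = 90.00° ✓; |ZJ| = 10.40 ✓; ∠ZJC = 39.10° ✓; |JC| = 13.10 ✓; ∠JCV = 66.90° ✓; |CV| = 6.100 ✗.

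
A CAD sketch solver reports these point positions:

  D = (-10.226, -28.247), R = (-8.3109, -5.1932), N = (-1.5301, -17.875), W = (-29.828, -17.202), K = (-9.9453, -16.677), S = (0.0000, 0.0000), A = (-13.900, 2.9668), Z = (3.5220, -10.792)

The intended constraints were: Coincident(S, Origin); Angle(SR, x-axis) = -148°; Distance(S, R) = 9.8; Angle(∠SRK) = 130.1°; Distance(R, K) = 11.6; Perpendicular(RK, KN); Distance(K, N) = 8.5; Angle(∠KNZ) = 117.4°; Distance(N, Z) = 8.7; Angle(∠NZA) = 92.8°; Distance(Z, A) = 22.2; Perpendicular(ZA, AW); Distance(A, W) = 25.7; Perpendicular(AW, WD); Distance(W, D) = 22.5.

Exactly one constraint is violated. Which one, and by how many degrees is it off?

Perpendicular(AW, WD) — off by 8.90°.

S = (0.00, 0.00) ✓; SR at -148.0° ✓; |SR| = 9.800 ✓; ∠SRK = 130.1° ✓; |RK| = 11.60 ✓; ∠(RK, KN) = 90.00° ✓; |KN| = 8.500 ✓; ∠KNZ = 117.4° ✓; |NZ| = 8.700 ✓; ∠NZA = 92.80° ✓; |ZA| = 22.20 ✓; ∠(ZA, AW) = 90.00° ✓; |AW| = 25.70 ✓; ∠(AW, WD) = 98.90° ✗; |WD| = 22.50 ✓.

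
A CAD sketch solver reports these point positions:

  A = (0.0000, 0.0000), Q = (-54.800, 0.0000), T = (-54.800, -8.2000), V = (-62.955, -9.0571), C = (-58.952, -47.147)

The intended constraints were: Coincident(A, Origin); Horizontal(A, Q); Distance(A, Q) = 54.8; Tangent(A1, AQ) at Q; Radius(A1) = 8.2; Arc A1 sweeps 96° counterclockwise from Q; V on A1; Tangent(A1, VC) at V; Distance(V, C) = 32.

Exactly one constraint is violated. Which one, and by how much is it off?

Distance(V, C) = 32 — off by 6.30.

A = (0.00, 0.00) ✓; A.y = 0.00, Q.y = 0.00 ✓; |AQ| = 54.80 ✓; ∠(TQ, QA) = 90.00° ✓; |TQ| = 8.200 ✓; bearing(T→V) − bearing(T→Q) = 96.00° ✓; |TV| = 8.200 ✓; ∠(TV, VC) = 90.00° ✓; |VC| = 38.30 ✗.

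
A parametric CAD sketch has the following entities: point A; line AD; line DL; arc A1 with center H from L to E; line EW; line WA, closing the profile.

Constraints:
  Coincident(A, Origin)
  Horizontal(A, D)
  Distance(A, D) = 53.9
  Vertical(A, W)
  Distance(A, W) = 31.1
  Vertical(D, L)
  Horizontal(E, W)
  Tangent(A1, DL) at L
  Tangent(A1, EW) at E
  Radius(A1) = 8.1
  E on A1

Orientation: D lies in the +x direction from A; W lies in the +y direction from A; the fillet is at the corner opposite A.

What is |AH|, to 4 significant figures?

51.25

AW is vertical with |AW| = 31.1 and W on the +y side, so W = (0.000, 31.10). The virtual corner opposite A is at (53.90, 31.10). A1 meets DL tangentially, so HL is at right angles to DL and since A1 is tangent to EW there, HE ⟂ EW, with radius 8.1, so the center H sits 8.1 in from both sides at H = (45.80, 23.00). Then |AH| = |H − A| = 51.25.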